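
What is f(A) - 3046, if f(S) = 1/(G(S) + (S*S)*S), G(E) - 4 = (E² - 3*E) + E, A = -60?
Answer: -646592697/212276 ≈ -3046.0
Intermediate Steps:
G(E) = 4 + E² - 2*E (G(E) = 4 + ((E² - 3*E) + E) = 4 + (E² - 2*E) = 4 + E² - 2*E)
f(S) = 1/(4 + S² + S³ - 2*S) (f(S) = 1/((4 + S² - 2*S) + (S*S)*S) = 1/((4 + S² - 2*S) + S²*S) = 1/((4 + S² - 2*S) + S³) = 1/(4 + S² + S³ - 2*S))
f(A) - 3046 = 1/(4 + (-60)² + (-60)³ - 2*(-60)) - 3046 = 1/(4 + 3600 - 216000 + 120) - 3046 = 1/(-212276) - 3046 = -1/212276 - 3046 = -646592697/212276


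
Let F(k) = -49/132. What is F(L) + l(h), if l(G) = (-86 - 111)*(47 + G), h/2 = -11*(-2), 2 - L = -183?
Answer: -2366413/132 ≈ -17927.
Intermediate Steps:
L = 185 (L = 2 - 1*(-183) = 2 + 183 = 185)
F(k) = -49/132 (F(k) = -49*1/132 = -49/132)
h = 44 (h = 2*(-11*(-2)) = 2*22 = 44)
l(G) = -9259 - 197*G (l(G) = -197*(47 + G) = -9259 - 197*G)
F(L) + l(h) = -49/132 + (-9259 - 197*44) = -49/132 + (-9259 - 8668) = -49/132 - 17927 = -2366413/132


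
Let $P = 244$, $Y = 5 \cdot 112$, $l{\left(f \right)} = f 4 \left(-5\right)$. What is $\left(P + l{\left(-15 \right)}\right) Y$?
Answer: $304640$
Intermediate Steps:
$l{\left(f \right)} = - 20 f$ ($l{\left(f \right)} = 4 f \left(-5\right) = - 20 f$)
$Y = 560$
$\left(P + l{\left(-15 \right)}\right) Y = \left(244 - -300\right) 560 = \left(244 + 300\right) 560 = 544 \cdot 560 = 304640$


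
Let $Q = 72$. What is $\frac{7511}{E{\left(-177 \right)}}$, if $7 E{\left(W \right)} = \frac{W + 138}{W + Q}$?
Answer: $\frac{1840195}{13} \approx 1.4155 \cdot 10^{5}$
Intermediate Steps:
$E{\left(W \right)} = \frac{138 + W}{7 \left(72 + W\right)}$ ($E{\left(W \right)} = \frac{\left(W + 138\right) \frac{1}{W + 72}}{7} = \frac{\left(138 + W\right) \frac{1}{72 + W}}{7} = \frac{\frac{1}{72 + W} \left(138 + W\right)}{7} = \frac{138 + W}{7 \left(72 + W\right)}$)
$\frac{7511}{E{\left(-177 \right)}} = \frac{7511}{\frac{1}{7} \frac{1}{72 - 177} \left(138 - 177\right)} = \frac{7511}{\frac{1}{7} \frac{1}{-105} \left(-39\right)} = \frac{7511}{\frac{1}{7} \left(- \frac{1}{105}\right) \left(-39\right)} = \frac{7511}{\frac{13}{245}} = 7511 \cdot \frac{245}{13} = \frac{1840195}{13}$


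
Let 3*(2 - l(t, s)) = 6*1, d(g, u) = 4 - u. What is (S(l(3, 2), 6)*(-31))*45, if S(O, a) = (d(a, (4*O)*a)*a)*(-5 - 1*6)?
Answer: 368280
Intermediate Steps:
l(t, s) = 0 (l(t, s) = 2 - 2 = 0)
S(O, a) = -11*a*(4 - 4*O*a) (S(O, a) = ((4 - 4*O*a)*a)*(-5 - 1*6) = ((4 - 4*O*a)*a)*(-5 - 6) = ((4 - 4*O*a)*a)*(-11) = (a*(4 - 4*O*a))*(-11) = -11*a*(4 - 4*O*a))
(S(l(3, 2), 6)*(-31))*45 = ((44*6*(-1 + 0*6))*(-31))*45 = ((44*6*(-1 + 0))*(-31))*45 = ((44*6*(-1))*(-31))*45 = -264*(-31)*45 = 8184*45 = 368280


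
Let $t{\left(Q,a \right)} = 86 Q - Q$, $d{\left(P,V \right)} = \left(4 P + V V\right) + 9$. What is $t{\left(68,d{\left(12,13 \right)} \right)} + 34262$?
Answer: $40042$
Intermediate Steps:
$d{\left(P,V \right)} = 9 + V^{2} + 4 P$ ($d{\left(P,V \right)} = \left(4 P + V^{2}\right) + 9 = \left(V^{2} + 4 P\right) + 9 = 9 + V^{2} + 4 P$)
$t{\left(Q,a \right)} = 85 Q$
$t{\left(68,d{\left(12,13 \right)} \right)} + 34262 = 85 \cdot 68 + 34262 = 5780 + 34262 = 40042$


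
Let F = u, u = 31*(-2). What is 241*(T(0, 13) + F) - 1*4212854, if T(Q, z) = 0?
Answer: -4227796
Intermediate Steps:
u = -62
F = -62
241*(T(0, 13) + F) - 1*4212854 = 241*(0 - 62) - 1*4212854 = 241*(-62) - 4212854 = -14942 - 4212854 = -4227796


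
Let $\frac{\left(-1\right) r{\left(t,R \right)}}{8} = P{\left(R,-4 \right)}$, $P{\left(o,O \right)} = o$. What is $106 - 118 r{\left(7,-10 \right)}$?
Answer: $-9334$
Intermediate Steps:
$r{\left(t,R \right)} = - 8 R$
$106 - 118 r{\left(7,-10 \right)} = 106 - 118 \left(\left(-8\right) \left(-10\right)\right) = 106 - 9440 = -9334$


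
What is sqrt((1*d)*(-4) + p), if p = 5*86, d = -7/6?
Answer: 2*sqrt(978)/3 ≈ 20.849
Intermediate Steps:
d = -7/6 (d = -7*1/6 = -7/6 ≈ -1.1667)
p = 430
sqrt((1*d)*(-4) + p) = sqrt((1*(-7/6))*(-4) + 430) = sqrt(-7/6*(-4) + 430) = sqrt(14/3 + 430) = sqrt(1304/3) = 2*sqrt(978)/3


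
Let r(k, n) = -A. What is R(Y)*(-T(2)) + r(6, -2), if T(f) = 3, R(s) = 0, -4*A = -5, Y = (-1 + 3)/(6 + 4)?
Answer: -5/4 ≈ -1.2500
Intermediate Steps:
Y = ⅕ (Y = 2/10 = 2*(⅒) = ⅕ ≈ 0.20000)
A = 5/4 (A = -¼*(-5) = 5/4 ≈ 1.2500)
r(k, n) = -5/4 (r(k, n) = -1*5/4 = -5/4)
R(Y)*(-T(2)) + r(6, -2) = 0*(-1*3) - 5/4 = 0*(-3) - 5/4 = 0 - 5/4 = -5/4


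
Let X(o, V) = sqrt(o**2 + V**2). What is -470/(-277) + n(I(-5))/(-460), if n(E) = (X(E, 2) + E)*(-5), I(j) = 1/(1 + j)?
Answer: 172683/101936 + sqrt(65)/368 ≈ 1.7159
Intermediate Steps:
X(o, V) = sqrt(V**2 + o**2)
n(E) = -5*E - 5*sqrt(4 + E**2) (n(E) = (sqrt(2**2 + E**2) + E)*(-5) = (sqrt(4 + E**2) + E)*(-5) = (E + sqrt(4 + E**2))*(-5) = -5*E - 5*sqrt(4 + E**2))
-470/(-277) + n(I(-5))/(-460) = -470/(-277) + (-5/(1 - 5) - 5*sqrt(4 + (1/(1 - 5))**2))/(-460) = -470*(-1/277) + (-5/(-4) - 5*sqrt(4 + (1/(-4))**2))*(-1/460) = 470/277 + (-5*(-1/4) - 5*sqrt(4 + (-1/4)**2))*(-1/460) = 470/277 + (5/4 - 5*sqrt(4 + 1/16))*(-1/460) = 470/277 + (5/4 - 5*sqrt(65)/4)*(-1/460) = 470/277 + (-1/368 + sqrt(65)/368) = 172683/101936 + sqrt(65)/368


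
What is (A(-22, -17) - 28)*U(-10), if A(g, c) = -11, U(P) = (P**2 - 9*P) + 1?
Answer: -7449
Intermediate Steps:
U(P) = 1 + P**2 - 9*P
(A(-22, -17) - 28)*U(-10) = (-11 - 28)*(1 + (-10)**2 - 9*(-10)) = -39*(1 + 100 + 90) = -39*191 = -7449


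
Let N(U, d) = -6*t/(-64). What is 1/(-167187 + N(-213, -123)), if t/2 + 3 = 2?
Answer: -16/2674995 ≈ -5.9813e-6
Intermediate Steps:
t = -2 (t = -6 + 2*2 = -6 + 4 = -2)
N(U, d) = -3/16 (N(U, d) = -(-12)/(-64) = -(-12)*(-1)/64 = -6*1/32 = -3/16)
1/(-167187 + N(-213, -123)) = 1/(-167187 - 3/16) = 1/(-2674995/16) = -16/2674995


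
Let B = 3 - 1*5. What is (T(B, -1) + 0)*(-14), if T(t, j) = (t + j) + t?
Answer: 70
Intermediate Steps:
B = -2 (B = 3 - 5 = -2)
T(t, j) = j + 2*t (T(t, j) = (j + t) + t = j + 2*t)
(T(B, -1) + 0)*(-14) = ((-1 + 2*(-2)) + 0)*(-14) = ((-1 - 4) + 0)*(-14) = (-5 + 0)*(-14) = -5*(-14) = 70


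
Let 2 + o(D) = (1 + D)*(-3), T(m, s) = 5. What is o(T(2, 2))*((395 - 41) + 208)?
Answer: -11240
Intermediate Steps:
o(D) = -5 - 3*D (o(D) = -2 + (1 + D)*(-3) = -2 + (-3 - 3*D) = -5 - 3*D)
o(T(2, 2))*((395 - 41) + 208) = (-5 - 3*5)*((395 - 41) + 208) = (-5 - 15)*(354 + 208) = -20*562 = -11240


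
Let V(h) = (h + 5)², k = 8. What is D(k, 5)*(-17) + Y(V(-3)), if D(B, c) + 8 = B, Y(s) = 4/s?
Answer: 1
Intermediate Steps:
V(h) = (5 + h)²
D(B, c) = -8 + B
D(k, 5)*(-17) + Y(V(-3)) = (-8 + 8)*(-17) + 4/((5 - 3)²) = 0*(-17) + 4/(2²) = 0 + 4/4 = 0 + 4*(¼) = 0 + 1 = 1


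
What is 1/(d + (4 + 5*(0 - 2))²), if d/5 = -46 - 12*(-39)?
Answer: 1/2146 ≈ 0.00046598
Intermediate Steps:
d = 2110 (d = 5*(-46 - 12*(-39)) = 5*(-46 + 468) = 5*422 = 2110)
1/(d + (4 + 5*(0 - 2))²) = 1/(2110 + (4 + 5*(0 - 2))²) = 1/(2110 + (4 + 5*(-2))²) = 1/(2110 + (4 - 10)²) = 1/(2110 + (-6)²) = 1/(2110 + 36) = 1/2146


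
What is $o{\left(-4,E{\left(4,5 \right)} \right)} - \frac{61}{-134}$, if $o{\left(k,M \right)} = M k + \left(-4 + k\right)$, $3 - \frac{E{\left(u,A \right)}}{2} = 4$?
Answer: $\frac{61}{134} \approx 0.45522$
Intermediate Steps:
$E{\left(u,A \right)} = -2$ ($E{\left(u,A \right)} = 6 - 8 = -2$)
$o{\left(k,M \right)} = -4 + k + M k$
$o{\left(-4,E{\left(4,5 \right)} \right)} - \frac{61}{-134} = \left(-4 - 4 - -8\right) - \frac{61}{-134} = \left(-4 - 4 + 8\right) - - \frac{61}{134} = 0 + \frac{61}{134} = \frac{61}{134}$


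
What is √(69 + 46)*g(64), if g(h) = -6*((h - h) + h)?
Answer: -384*√115 ≈ -4117.9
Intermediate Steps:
g(h) = -6*h (g(h) = -6*(0 + h) = -6*h)
√(69 + 46)*g(64) = √(69 + 46)*(-6*64) = √115*(-384) = -384*√115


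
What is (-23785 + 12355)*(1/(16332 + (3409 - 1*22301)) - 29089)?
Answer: 85116742263/256 ≈ 3.3249e+8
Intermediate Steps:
(-23785 + 12355)*(1/(16332 + (3409 - 1*22301)) - 29089) = -11430*(1/(16332 + (3409 - 22301)) - 29089) = -11430*(1/(16332 - 18892) - 29089) = -11430*(1/(-2560) - 29089) = -11430*(-1/2560 - 29089) = -11430*(-74467841/2560) = 85116742263/256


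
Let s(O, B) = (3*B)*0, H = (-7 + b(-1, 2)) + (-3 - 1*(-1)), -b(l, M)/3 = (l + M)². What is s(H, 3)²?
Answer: 0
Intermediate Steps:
b(l, M) = -3*(M + l)² (b(l, M) = -3*(l + M)² = -3*(M + l)²)
H = -12 (H = (-7 - 3*(2 - 1)²) + (-3 - 1*(-1)) = (-7 - 3*1²) + (-3 + 1) = (-7 - 3*1) - 2 = (-7 - 3) - 2 = -10 - 2 = -12)
s(O, B) = 0
s(H, 3)² = 0² = 0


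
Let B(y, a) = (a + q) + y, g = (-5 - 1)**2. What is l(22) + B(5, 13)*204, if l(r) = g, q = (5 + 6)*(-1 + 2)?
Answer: 5952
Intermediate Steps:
q = 11 (q = 11*1 = 11)
g = 36 (g = (-6)**2 = 36)
l(r) = 36
B(y, a) = 11 + a + y (B(y, a) = (a + 11) + y = (11 + a) + y = 11 + a + y)
l(22) + B(5, 13)*204 = 36 + (11 + 13 + 5)*204 = 36 + 29*204 = 36 + 5916 = 5952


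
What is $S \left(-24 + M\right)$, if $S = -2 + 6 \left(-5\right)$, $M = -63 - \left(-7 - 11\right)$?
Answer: $2208$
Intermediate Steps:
$M = -45$ ($M = -63 - \left(-7 - 11\right) = -63 - -18 = -63 + 18 = -45$)
$S = -32$ ($S = -2 - 30 = -32$)
$S \left(-24 + M\right) = - 32 \left(-24 - 45\right) = \left(-32\right) \left(-69\right) = 2208$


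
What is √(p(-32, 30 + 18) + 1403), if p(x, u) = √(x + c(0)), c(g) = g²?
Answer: √(1403 + 4*I*√2) ≈ 37.457 + 0.07551*I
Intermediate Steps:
p(x, u) = √x (p(x, u) = √(x + 0²) = √(x + 0) = √x)
√(p(-32, 30 + 18) + 1403) = √(√(-32) + 1403) = √(4*I*√2 + 1403) = √(1403 + 4*I*√2)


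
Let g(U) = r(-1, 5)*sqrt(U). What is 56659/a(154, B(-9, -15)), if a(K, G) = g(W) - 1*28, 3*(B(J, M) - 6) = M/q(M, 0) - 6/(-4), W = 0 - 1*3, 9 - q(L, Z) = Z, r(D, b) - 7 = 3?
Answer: -396613/271 - 283295*I*sqrt(3)/542 ≈ -1463.5 - 905.32*I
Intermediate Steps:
r(D, b) = 10 (r(D, b) = 7 + 3 = 10)
q(L, Z) = 9 - Z
W = -3 (W = 0 - 3 = -3)
B(J, M) = 13/2 + M/27 (B(J, M) = 6 + (M/(9 - 1*0) - 6/(-4))/3 = 6 + (M/(9 + 0) - 6*(-1/4))/3 = 6 + (M/9 + 3/2)/3 = 6 + (3/2 + M/9)/3 = 6 + (1/2 + M/27) = 13/2 + M/27)
g(U) = 10*sqrt(U)
a(K, G) = -28 + 10*I*sqrt(3) (a(K, G) = 10*sqrt(-3) - 1*28 = 10*(I*sqrt(3)) - 28 = 10*I*sqrt(3) - 28 = -28 + 10*I*sqrt(3))
56659/a(154, B(-9, -15)) = 56659/(-28 + 10*I*sqrt(3))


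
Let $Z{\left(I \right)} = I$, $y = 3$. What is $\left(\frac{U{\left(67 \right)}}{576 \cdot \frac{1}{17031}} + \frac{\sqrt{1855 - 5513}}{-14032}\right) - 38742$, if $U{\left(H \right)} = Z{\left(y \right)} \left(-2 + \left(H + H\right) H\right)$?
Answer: $\frac{3029829}{4} - \frac{i \sqrt{3658}}{14032} \approx 7.5746 \cdot 10^{5} - 0.0043103 i$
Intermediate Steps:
$U{\left(H \right)} = -6 + 6 H^{2}$ ($U{\left(H \right)} = 3 \left(-2 + \left(H + H\right) H\right) = 3 \left(-2 + 2 H H\right) = 3 \left(-2 + 2 H^{2}\right) = -6 + 6 H^{2}$)
$\left(\frac{U{\left(67 \right)}}{576 \cdot \frac{1}{17031}} + \frac{\sqrt{1855 - 5513}}{-14032}\right) - 38742 = \left(\frac{-6 + 6 \cdot 67^{2}}{576 \cdot \frac{1}{17031}} + \frac{\sqrt{1855 - 5513}}{-14032}\right) - 38742 = \left(\frac{-6 + 6 \cdot 4489}{576 \cdot \frac{1}{17031}} + \sqrt{-3658} \left(- \frac{1}{14032}\right)\right) - 38742 = \left(\frac{-6 + 26934}{\frac{192}{5677}} + i \sqrt{3658} \left(- \frac{1}{14032}\right)\right) - 38742 = \left(26928 \cdot \frac{5677}{192} - \frac{i \sqrt{3658}}{14032}\right) - 38742 = \left(\frac{3184797}{4} - \frac{i \sqrt{3658}}{14032}\right) - 38742 = \frac{3029829}{4} - \frac{i \sqrt{3658}}{14032}$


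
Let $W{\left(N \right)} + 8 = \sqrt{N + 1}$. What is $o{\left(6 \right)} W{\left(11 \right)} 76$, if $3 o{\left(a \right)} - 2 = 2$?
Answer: $- \frac{2432}{3} + \frac{608 \sqrt{3}}{3} \approx -459.64$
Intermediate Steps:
$o{\left(a \right)} = \frac{4}{3}$ ($o{\left(a \right)} = \frac{2}{3} + \frac{1}{3} \cdot 2 = \frac{2}{3} + \frac{2}{3} = \frac{4}{3}$)
$W{\left(N \right)} = -8 + \sqrt{1 + N}$ ($W{\left(N \right)} = -8 + \sqrt{N + 1} = -8 + \sqrt{1 + N}$)
$o{\left(6 \right)} W{\left(11 \right)} 76 = \frac{4 \left(-8 + \sqrt{1 + 11}\right)}{3} \cdot 76 = \frac{4 \left(-8 + \sqrt{12}\right)}{3} \cdot 76 = \frac{4 \left(-8 + 2 \sqrt{3}\right)}{3} \cdot 76 = \left(- \frac{32}{3} + \frac{8 \sqrt{3}}{3}\right) 76 = - \frac{2432}{3} + \frac{608 \sqrt{3}}{3}$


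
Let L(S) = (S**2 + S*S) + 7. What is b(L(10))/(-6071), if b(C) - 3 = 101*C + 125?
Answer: -21035/6071 ≈ -3.4648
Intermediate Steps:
L(S) = 7 + 2*S**2 (L(S) = (S**2 + S**2) + 7 = 2*S**2 + 7 = 7 + 2*S**2)
b(C) = 128 + 101*C (b(C) = 3 + (101*C + 125) = 3 + (125 + 101*C) = 128 + 101*C)
b(L(10))/(-6071) = (128 + 101*(7 + 2*10**2))/(-6071) = (128 + 101*(7 + 2*100))*(-1/6071) = (128 + 101*(7 + 200))*(-1/6071) = (128 + 101*207)*(-1/6071) = (128 + 20907)*(-1/6071) = 21035*(-1/6071) = -21035/6071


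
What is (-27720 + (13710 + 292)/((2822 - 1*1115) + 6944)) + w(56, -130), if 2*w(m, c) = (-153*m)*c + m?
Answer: 4578365430/8651 ≈ 5.2923e+5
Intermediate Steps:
w(m, c) = m/2 - 153*c*m/2 (w(m, c) = ((-153*m)*c + m)/2 = (-153*c*m + m)/2 = (m - 153*c*m)/2 = m/2 - 153*c*m/2)
(-27720 + (13710 + 292)/((2822 - 1*1115) + 6944)) + w(56, -130) = (-27720 + (13710 + 292)/((2822 - 1*1115) + 6944)) + (½)*56*(1 - 153*(-130)) = (-27720 + 14002/((2822 - 1115) + 6944)) + (½)*56*(1 + 19890) = (-27720 + 14002/(1707 + 6944)) + (½)*56*19891 = (-27720 + 14002/8651) + 556948 = -239791718/8651 + 556948 = 4578365430/8651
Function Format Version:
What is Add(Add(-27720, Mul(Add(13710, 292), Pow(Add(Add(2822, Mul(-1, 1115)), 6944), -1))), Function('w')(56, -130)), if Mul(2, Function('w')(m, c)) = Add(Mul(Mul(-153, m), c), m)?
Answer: Rational(4578365430, 8651) ≈ 5.2923e+5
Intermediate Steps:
Function('w')(m, c) = Add(Mul(Rational(1, 2), m), Mul(Rational(-153, 2), c, m)) (Function('w')(m, c) = Mul(Rational(1, 2), Add(Mul(Mul(-153, m), c), m)) = Mul(Rational(1, 2), Add(Mul(-153, c, m), m)) = Mul(Rational(1, 2), Add(m, Mul(-153, c, m))) = Add(Mul(Rational(1, 2), m), Mul(Rational(-153, 2), c, m)))
Add(Add(-27720, Mul(Add(13710, 292), Pow(Add(Add(2822, Mul(-1, 1115)), 6944), -1))), Function('w')(56, -130)) = Add(Add(-27720, Mul(Add(13710, 292), Pow(Add(Add(2822, Mul(-1, 1115)), 6944), -1))), Mul(Rational(1, 2), 56, Add(1, Mul(-153, -130)))) = Add(Add(-27720, Mul(14002, Pow(Add(Add(2822, -1115), 6944), -1))), Mul(Rational(1, 2), 56, Add(1, 19890))) = Add(Add(-27720, Mul(14002, Pow(Add(1707, 6944), -1))), Mul(Rational(1, 2), 56, 19891)) = Add(Add(-27720, Mul(14002, Pow(8651, -1))), 556948) = Add(Add(-27720, Mul(14002, Rational(1, 8651))), 556948) = Add(Add(-27720, Rational(14002, 8651)), 556948) = Add(Rational(-239791718, 8651), 556948) = Rational(4578365430, 8651)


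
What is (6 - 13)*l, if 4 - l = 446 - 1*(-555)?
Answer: 6979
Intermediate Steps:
l = -997 (l = 4 - (446 - 1*(-555)) = 4 - (446 + 555) = 4 - 1*1001 = 4 - 1001 = -997)
(6 - 13)*l = (6 - 13)*(-997) = -7*(-997) = 6979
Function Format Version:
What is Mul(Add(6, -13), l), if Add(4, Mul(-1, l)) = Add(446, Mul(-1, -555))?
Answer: 6979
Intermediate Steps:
l = -997 (l = Add(4, Mul(-1, Add(446, Mul(-1, -555)))) = Add(4, Mul(-1, Add(446, 555))) = Add(4, Mul(-1, 1001)) = Add(4, -1001) = -997)
Mul(Add(6, -13), l) = Mul(Add(6, -13), -997) = Mul(-7, -997) = 6979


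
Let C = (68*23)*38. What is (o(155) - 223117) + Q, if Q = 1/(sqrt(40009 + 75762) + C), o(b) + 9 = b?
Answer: -787544018800831/3532046853 - sqrt(115771)/3532046853 ≈ -2.2297e+5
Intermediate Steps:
C = 59432 (C = 1564*38 = 59432)
o(b) = -9 + b
Q = 1/(59432 + sqrt(115771)) (Q = 1/(sqrt(40009 + 75762) + 59432) = 1/(sqrt(115771) + 59432) = 1/(59432 + sqrt(115771)) ≈ 1.6730e-5)
(o(155) - 223117) + Q = ((-9 + 155) - 223117) + (59432/3532046853 - sqrt(115771)/3532046853) = (146 - 223117) + (59432/3532046853 - sqrt(115771)/3532046853) = -222971 + (59432/3532046853 - sqrt(115771)/3532046853) = -787544018800831/3532046853 - sqrt(115771)/3532046853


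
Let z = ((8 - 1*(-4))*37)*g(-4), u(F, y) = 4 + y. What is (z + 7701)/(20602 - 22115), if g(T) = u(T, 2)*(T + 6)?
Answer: -13029/1513 ≈ -8.6114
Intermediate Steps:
g(T) = 36 + 6*T (g(T) = (4 + 2)*(T + 6) = 6*(6 + T) = 36 + 6*T)
z = 5328 (z = ((8 - 1*(-4))*37)*(36 + 6*(-4)) = ((8 + 4)*37)*(36 - 24) = (12*37)*12 = 444*12 = 5328)
(z + 7701)/(20602 - 22115) = (5328 + 7701)/(20602 - 22115) = 13029/(-1513) = 13029*(-1/1513) = -13029/1513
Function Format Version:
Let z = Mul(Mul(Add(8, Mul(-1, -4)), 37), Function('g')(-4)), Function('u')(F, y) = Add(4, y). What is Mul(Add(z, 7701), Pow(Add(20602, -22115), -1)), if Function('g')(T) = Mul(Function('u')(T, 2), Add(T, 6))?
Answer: Rational(-13029, 1513) ≈ -8.6114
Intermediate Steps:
Function('g')(T) = Add(36, Mul(6, T)) (Function('g')(T) = Mul(Add(4, 2), Add(T, 6)) = Mul(6, Add(6, T)) = Add(36, Mul(6, T)))
z = 5328 (z = Mul(Mul(Add(8, Mul(-1, -4)), 37), Add(36, Mul(6, -4))) = Mul(Mul(Add(8, 4), 37), Add(36, -24)) = Mul(Mul(12, 37), 12) = Mul(444, 12) = 5328)
Mul(Add(z, 7701), Pow(Add(20602, -22115), -1)) = Mul(Add(5328, 7701), Pow(Add(20602, -22115), -1)) = Mul(13029, Pow(-1513, -1)) = Mul(13029, Rational(-1, 1513)) = Rational(-13029, 1513)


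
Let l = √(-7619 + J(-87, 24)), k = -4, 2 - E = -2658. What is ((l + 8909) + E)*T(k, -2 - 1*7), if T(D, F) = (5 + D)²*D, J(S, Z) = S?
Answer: -46276 - 4*I*√7706 ≈ -46276.0 - 351.14*I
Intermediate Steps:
E = 2660 (E = 2 - 1*(-2658) = 2 + 2658 = 2660)
T(D, F) = D*(5 + D)²
l = I*√7706 (l = √(-7619 - 87) = √(-7706) = I*√7706 ≈ 87.784*I)
((l + 8909) + E)*T(k, -2 - 1*7) = ((I*√7706 + 8909) + 2660)*(-4*(5 - 4)²) = ((8909 + I*√7706) + 2660)*(-4*1²) = (11569 + I*√7706)*(-4*1) = (11569 + I*√7706)*(-4) = -46276 - 4*I*√7706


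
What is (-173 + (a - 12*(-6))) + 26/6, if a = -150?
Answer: -740/3 ≈ -246.67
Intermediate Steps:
(-173 + (a - 12*(-6))) + 26/6 = (-173 + (-150 - 12*(-6))) + 26/6 = (-173 + (-150 - 1*(-72))) + 26*(1/6) = (-173 + (-150 + 72)) + 13/3 = (-173 - 78) + 13/3 = -251 + 13/3 = -740/3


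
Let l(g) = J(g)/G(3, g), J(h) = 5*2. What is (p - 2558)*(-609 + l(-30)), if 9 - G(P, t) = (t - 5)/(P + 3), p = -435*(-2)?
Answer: 91390008/89 ≈ 1.0269e+6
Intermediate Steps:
p = 870
G(P, t) = 9 - (-5 + t)/(3 + P) (G(P, t) = 9 - (t - 5)/(P + 3) = 9 - (-5 + t)/(3 + P))
J(h) = 10
l(g) = 10/(59/6 - g/6) (l(g) = 10/(((32 - g + 9*3)/(3 + 3))) = 10/(((32 - g + 27)/6)) = 10/(((59 - g)/6)) = 10/(59/6 - g/6))
(p - 2558)*(-609 + l(-30)) = (870 - 2558)*(-609 - 60/(-59 - 30)) = -1688*(-609 - 60/(-89)) = -1688*(-609 - 60*(-1/89)) = -1688*(-609 + 60/89) = -1688*(-54141/89) = 91390008/89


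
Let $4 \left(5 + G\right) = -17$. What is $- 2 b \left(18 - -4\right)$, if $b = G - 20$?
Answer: $1287$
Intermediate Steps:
$G = - \frac{37}{4}$ ($G = -5 + \frac{1}{4} \left(-17\right) = -5 - \frac{17}{4} = - \frac{37}{4} \approx -9.25$)
$b = - \frac{117}{4}$ ($b = - \frac{37}{4} - 20 = - \frac{117}{4} \approx -29.25$)
$- 2 b \left(18 - -4\right) = \left(-2\right) \left(- \frac{117}{4}\right) \left(18 - -4\right) = \frac{117 \left(18 + 4\right)}{2} = \frac{117}{2} \cdot 22 = 1287$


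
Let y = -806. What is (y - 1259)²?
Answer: 4264225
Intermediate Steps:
(y - 1259)² = (-806 - 1259)² = (-2065)² = 4264225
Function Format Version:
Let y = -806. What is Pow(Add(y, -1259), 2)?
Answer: 4264225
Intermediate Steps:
Pow(Add(y, -1259), 2) = Pow(Add(-806, -1259), 2) = Pow(-2065, 2) = 4264225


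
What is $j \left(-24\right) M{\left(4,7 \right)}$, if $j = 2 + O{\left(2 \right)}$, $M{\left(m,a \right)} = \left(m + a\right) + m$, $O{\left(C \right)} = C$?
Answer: $-1440$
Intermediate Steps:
$M{\left(m,a \right)} = a + 2 m$ ($M{\left(m,a \right)} = \left(a + m\right) + m = a + 2 m$)
$j = 4$ ($j = 2 + 2 = 4$)
$j \left(-24\right) M{\left(4,7 \right)} = 4 \left(-24\right) \left(7 + 2 \cdot 4\right) = - 96 \left(7 + 8\right) = \left(-96\right) 15 = -1440$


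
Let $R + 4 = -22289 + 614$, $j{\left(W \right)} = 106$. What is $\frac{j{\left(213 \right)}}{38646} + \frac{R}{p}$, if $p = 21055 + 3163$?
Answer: $- \frac{417619763}{467964414} \approx -0.89242$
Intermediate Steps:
$p = 24218$
$R = -21679$ ($R = -4 + \left(-22289 + 614\right) = -4 - 21675 = -21679$)
$\frac{j{\left(213 \right)}}{38646} + \frac{R}{p} = \frac{106}{38646} - \frac{21679}{24218} = 106 \cdot \frac{1}{38646} - \frac{21679}{24218} = \frac{53}{19323} - \frac{21679}{24218} = - \frac{417619763}{467964414}$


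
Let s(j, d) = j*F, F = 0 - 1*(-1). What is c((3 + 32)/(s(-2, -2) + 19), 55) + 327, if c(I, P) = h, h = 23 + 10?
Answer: 360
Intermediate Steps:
F = 1 (F = 0 + 1 = 1)
s(j, d) = j (s(j, d) = j*1 = j)
h = 33
c(I, P) = 33
c((3 + 32)/(s(-2, -2) + 19), 55) + 327 = 33 + 327 = 360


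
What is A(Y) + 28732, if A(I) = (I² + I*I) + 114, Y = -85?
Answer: 43296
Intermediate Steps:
A(I) = 114 + 2*I² (A(I) = (I² + I²) + 114 = 2*I² + 114 = 114 + 2*I²)
A(Y) + 28732 = (114 + 2*(-85)²) + 28732 = (114 + 2*7225) + 28732 = (114 + 14450) + 28732 = 14564 + 28732 = 43296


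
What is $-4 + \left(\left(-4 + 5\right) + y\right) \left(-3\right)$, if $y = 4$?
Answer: $-19$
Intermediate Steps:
$-4 + \left(\left(-4 + 5\right) + y\right) \left(-3\right) = -4 + \left(\left(-4 + 5\right) + 4\right) \left(-3\right) = -4 + \left(1 + 4\right) \left(-3\right) = -4 + 5 \left(-3\right) = -4 - 15 = -19$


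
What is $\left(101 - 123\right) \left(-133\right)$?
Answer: $2926$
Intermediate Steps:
$\left(101 - 123\right) \left(-133\right) = \left(-22\right) \left(-133\right) = 2926$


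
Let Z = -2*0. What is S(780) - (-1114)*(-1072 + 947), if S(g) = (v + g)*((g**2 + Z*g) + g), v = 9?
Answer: 480503770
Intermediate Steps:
Z = 0
S(g) = (9 + g)*(g + g**2) (S(g) = (9 + g)*((g**2 + 0*g) + g) = (9 + g)*((g**2 + 0) + g) = (9 + g)*(g**2 + g) = (9 + g)*(g + g**2))
S(780) - (-1114)*(-1072 + 947) = 780*(9 + 780**2 + 10*780) - (-1114)*(-1072 + 947) = 780*(9 + 608400 + 7800) - (-1114)*(-125) = 780*616209 - 1*139250 = 480643020 - 139250 = 480503770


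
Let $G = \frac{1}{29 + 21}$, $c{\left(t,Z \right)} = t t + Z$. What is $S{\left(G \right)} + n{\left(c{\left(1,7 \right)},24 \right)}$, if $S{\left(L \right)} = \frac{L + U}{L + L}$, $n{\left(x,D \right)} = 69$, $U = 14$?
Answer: $\frac{839}{2} \approx 419.5$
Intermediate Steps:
$c{\left(t,Z \right)} = Z + t^{2}$ ($c{\left(t,Z \right)} = t^{2} + Z = Z + t^{2}$)
$G = \frac{1}{50} \approx 0.02$
$S{\left(L \right)} = \frac{14 + L}{2 L}$ ($S{\left(L \right)} = \frac{L + 14}{L + L} = \frac{14 + L}{2 L}$)
$S{\left(G \right)} + n{\left(c{\left(1,7 \right)},24 \right)} = \frac{\frac{1}{\frac{1}{50}} \left(14 + \frac{1}{50}\right)}{2} + 69 = \frac{1}{2} \cdot 50 \cdot \frac{701}{50} + 69 = \frac{701}{2} + 69 = \frac{839}{2}$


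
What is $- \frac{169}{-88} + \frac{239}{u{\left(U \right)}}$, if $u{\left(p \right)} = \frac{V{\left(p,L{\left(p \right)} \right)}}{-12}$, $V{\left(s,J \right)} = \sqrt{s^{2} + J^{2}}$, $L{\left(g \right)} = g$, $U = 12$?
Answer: $\frac{169}{88} - \frac{239 \sqrt{2}}{2} \approx -167.08$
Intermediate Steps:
$V{\left(s,J \right)} = \sqrt{J^{2} + s^{2}}$
$u{\left(p \right)} = - \frac{\sqrt{2} \sqrt{p^{2}}}{12}$ ($u{\left(p \right)} = \frac{\sqrt{p^{2} + p^{2}}}{-12} = \sqrt{2 p^{2}} \left(- \frac{1}{12}\right) = \sqrt{2} \sqrt{p^{2}} \left(- \frac{1}{12}\right) = - \frac{\sqrt{2} \sqrt{p^{2}}}{12}$)
$- \frac{169}{-88} + \frac{239}{u{\left(U \right)}} = - \frac{169}{-88} + \frac{239}{\left(- \frac{1}{12}\right) \sqrt{2} \sqrt{12^{2}}} = \left(-169\right) \left(- \frac{1}{88}\right) + \frac{239}{\left(- \frac{1}{12}\right) \sqrt{2} \sqrt{144}} = \frac{169}{88} + \frac{239}{\left(- \frac{1}{12}\right) \sqrt{2} \cdot 12} = \frac{169}{88} + \frac{239}{\left(-1\right) \sqrt{2}} = \frac{169}{88} + 239 \left(- \frac{\sqrt{2}}{2}\right) = \frac{169}{88} - \frac{239 \sqrt{2}}{2}$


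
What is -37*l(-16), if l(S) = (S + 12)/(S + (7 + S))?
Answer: -148/25 ≈ -5.9200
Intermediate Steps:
l(S) = (12 + S)/(7 + 2*S)
-37*l(-16) = -37*(12 - 16)/(7 + 2*(-16)) = -37*(-4)/(7 - 32) = -37*(-4)/(-25) = -(-37)*(-4)/25 = -37*4/25 = -148/25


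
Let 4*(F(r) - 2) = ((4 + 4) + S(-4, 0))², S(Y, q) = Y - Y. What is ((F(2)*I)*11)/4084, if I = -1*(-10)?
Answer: 495/1021 ≈ 0.48482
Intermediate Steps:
S(Y, q) = 0
F(r) = 18 (F(r) = 2 + ((4 + 4) + 0)²/4 = 2 + (8 + 0)²/4 = 2 + (¼)*8² = 2 + (¼)*64 = 2 + 16 = 18)
I = 10
((F(2)*I)*11)/4084 = ((18*10)*11)/4084 = (180*11)*(1/4084) = 1980*(1/4084) = 495/1021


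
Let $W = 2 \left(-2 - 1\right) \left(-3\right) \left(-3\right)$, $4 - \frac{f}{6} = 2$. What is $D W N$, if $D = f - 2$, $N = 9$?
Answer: $-4860$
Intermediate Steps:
$f = 12$ ($f = 24 - 12 = 12$)
$D = 10$ ($D = 12 - 2 = 10$)
$W = -54$ ($W = 2 \left(-3\right) \left(-3\right) \left(-3\right) = \left(-6\right) \left(-3\right) \left(-3\right) = 18 \left(-3\right) = -54$)
$D W N = 10 \left(-54\right) 9 = \left(-540\right) 9 = -4860$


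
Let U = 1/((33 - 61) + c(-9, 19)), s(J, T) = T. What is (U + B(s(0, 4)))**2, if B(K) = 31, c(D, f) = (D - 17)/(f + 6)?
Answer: 505395361/527076 ≈ 958.87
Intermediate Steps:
c(D, f) = (-17 + D)/(6 + f)
U = -25/726 (U = 1/((33 - 61) + (-17 - 9)/(6 + 19)) = 1/(-28 - 26/25) = 1/(-726/25) = -25/726 ≈ -0.034435)
(U + B(s(0, 4)))**2 = (-25/726 + 31)**2 = (22481/726)**2 = 505395361/527076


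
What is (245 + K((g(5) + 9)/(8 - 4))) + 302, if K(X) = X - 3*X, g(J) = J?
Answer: 540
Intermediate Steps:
K(X) = -2*X
(245 + K((g(5) + 9)/(8 - 4))) + 302 = (245 - 2*(5 + 9)/(8 - 4)) + 302 = (245 - 28/4) + 302 = (245 - 2*7/2) + 302 = (245 - 7) + 302 = 238 + 302 = 540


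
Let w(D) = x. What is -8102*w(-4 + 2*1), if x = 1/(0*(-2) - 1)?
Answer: 8102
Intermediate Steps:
x = -1 (x = 1/(0 - 1) = 1/(-1) = -1)
w(D) = -1
-8102*w(-4 + 2*1) = -8102*(-1) = 8102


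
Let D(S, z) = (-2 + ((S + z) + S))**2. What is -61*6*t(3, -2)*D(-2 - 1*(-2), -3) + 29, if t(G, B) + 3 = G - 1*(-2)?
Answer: -18271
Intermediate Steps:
t(G, B) = -1 + G (t(G, B) = -3 + (G - 1*(-2)) = -3 + (G + 2) = -3 + (2 + G) = -1 + G)
D(S, z) = (-2 + z + 2*S)**2 (D(S, z) = (-2 + (z + 2*S))**2 = (-2 + z + 2*S)**2)
-61*6*t(3, -2)*D(-2 - 1*(-2), -3) + 29 = -61*6*(-1 + 3)*(-2 - 3 + 2*(-2 - 1*(-2)))**2 + 29 = -61*6*2*(-2 - 3 + 2*(-2 + 2))**2 + 29 = -732*(-2 - 3 + 2*0)**2 + 29 = -732*(-2 - 3 + 0)**2 + 29 = -732*(-5)**2 + 29 = -732*25 + 29 = -61*300 + 29 = -18300 + 29 = -18271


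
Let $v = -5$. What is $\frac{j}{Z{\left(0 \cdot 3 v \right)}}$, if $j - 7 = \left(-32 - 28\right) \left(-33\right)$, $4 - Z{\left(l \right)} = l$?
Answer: $\frac{1987}{4} \approx 496.75$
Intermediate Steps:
$Z{\left(l \right)} = 4 - l$
$j = 1987$ ($j = 7 + \left(-32 - 28\right) \left(-33\right) = 7 - -1980 = 7 + 1980 = 1987$)
$\frac{j}{Z{\left(0 \cdot 3 v \right)}} = \frac{1987}{4 - 0 \cdot 3 \left(-5\right)} = \frac{1987}{4 - 0 \left(-5\right)} = \frac{1987}{4 - 0} = \frac{1987}{4 + 0} = \frac{1987}{4}$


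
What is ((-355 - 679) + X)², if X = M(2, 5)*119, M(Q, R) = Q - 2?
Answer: 1069156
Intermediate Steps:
M(Q, R) = -2 + Q
X = 0 (X = (-2 + 2)*119 = 0*119 = 0)
((-355 - 679) + X)² = ((-355 - 679) + 0)² = (-1034 + 0)² = (-1034)² = 1069156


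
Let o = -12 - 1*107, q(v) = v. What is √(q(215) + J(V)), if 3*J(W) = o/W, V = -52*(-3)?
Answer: √1306513/78 ≈ 14.654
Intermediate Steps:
o = -119 (o = -12 - 107 = -119)
V = 156
J(W) = -119/(3*W) (J(W) = (-119/W)/3 = -119/(3*W))
√(q(215) + J(V)) = √(215 - 119/3/156) = √(215 - 119/3*1/156) = √(215 - 119/468) = √(100501/468) = √1306513/78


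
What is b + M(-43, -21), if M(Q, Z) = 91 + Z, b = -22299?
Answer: -22229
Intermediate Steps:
b + M(-43, -21) = -22299 + (91 - 21) = -22299 + 70 = -22229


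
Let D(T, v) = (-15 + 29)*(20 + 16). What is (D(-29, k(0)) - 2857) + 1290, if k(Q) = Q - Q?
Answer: -1063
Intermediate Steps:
k(Q) = 0
D(T, v) = 504 (D(T, v) = 14*36 = 504)
(D(-29, k(0)) - 2857) + 1290 = (504 - 2857) + 1290 = -2353 + 1290 = -1063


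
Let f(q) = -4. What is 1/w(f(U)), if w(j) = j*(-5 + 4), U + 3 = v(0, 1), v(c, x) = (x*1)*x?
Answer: ¼ ≈ 0.25000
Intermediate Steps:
v(c, x) = x² (v(c, x) = x*x = x²)
U = -2 (U = -3 + 1² = -3 + 1 = -2)
w(j) = -j (w(j) = j*(-1) = -j)
1/w(f(U)) = 1/(-1*(-4)) = 1/4 = ¼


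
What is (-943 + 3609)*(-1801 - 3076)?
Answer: -13002082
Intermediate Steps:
(-943 + 3609)*(-1801 - 3076) = 2666*(-4877) = -13002082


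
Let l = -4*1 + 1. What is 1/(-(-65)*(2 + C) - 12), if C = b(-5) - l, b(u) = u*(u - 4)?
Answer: 1/3238 ≈ 0.00030883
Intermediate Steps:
b(u) = u*(-4 + u)
l = -3 (l = -4 + 1 = -3)
C = 48 (C = -5*(-4 - 5) - 1*(-3) = -5*(-9) + 3 = 45 + 3 = 48)
1/(-(-65)*(2 + C) - 12) = 1/(-(-65)*(2 + 48) - 12) = 1/(-(-65)*50 - 12) = 1/(-13*(-250) - 12) = 1/(3250 - 12) = 1/3238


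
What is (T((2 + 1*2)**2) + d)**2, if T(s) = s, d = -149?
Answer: 17689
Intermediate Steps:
(T((2 + 1*2)**2) + d)**2 = ((2 + 1*2)**2 - 149)**2 = ((2 + 2)**2 - 149)**2 = (4**2 - 149)**2 = (16 - 149)**2 = (-133)**2 = 17689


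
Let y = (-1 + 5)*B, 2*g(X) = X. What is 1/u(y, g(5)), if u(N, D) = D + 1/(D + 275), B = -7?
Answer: 1110/2779 ≈ 0.39942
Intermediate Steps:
g(X) = X/2
y = -28 (y = (-1 + 5)*(-7) = 4*(-7) = -28)
u(N, D) = D + 1/(275 + D)
1/u(y, g(5)) = 1/((1 + ((½)*5)² + 275*((½)*5))/(275 + (½)*5)) = 1/((1 + (5/2)² + 275*(5/2))/(275 + 5/2)) = 1/((1 + 25/4 + 1375/2)/(555/2)) = 1/((2/555)*(2779/4)) = 1/(2779/1110) = 1110/2779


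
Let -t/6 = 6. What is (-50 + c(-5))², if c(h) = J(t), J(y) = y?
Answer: 7396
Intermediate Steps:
t = -36 (t = -6*6 = -36)
c(h) = -36
(-50 + c(-5))² = (-50 - 36)² = (-86)² = 7396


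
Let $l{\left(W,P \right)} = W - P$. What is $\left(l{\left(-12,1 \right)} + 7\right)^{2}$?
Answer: $36$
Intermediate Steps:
$\left(l{\left(-12,1 \right)} + 7\right)^{2} = \left(\left(-12 - 1\right) + 7\right)^{2} = \left(-13 + 7\right)^{2} = \left(-6\right)^{2} = 36$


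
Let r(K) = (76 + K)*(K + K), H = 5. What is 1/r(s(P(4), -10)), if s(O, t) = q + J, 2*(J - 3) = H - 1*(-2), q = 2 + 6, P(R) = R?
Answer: 2/5249 ≈ 0.00038103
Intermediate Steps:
q = 8
J = 13/2 (J = 3 + (5 - 1*(-2))/2 = 3 + (5 + 2)/2 = 3 + (½)*7 = 3 + 7/2 = 13/2 ≈ 6.5000)
s(O, t) = 29/2 (s(O, t) = 8 + 13/2 = 29/2)
r(K) = 2*K*(76 + K) (r(K) = (76 + K)*(2*K) = 2*K*(76 + K))
1/r(s(P(4), -10)) = 1/(2*(29/2)*(76 + 29/2)) = 1/(2*(29/2)*(181/2)) = 1/(5249/2) = 2/5249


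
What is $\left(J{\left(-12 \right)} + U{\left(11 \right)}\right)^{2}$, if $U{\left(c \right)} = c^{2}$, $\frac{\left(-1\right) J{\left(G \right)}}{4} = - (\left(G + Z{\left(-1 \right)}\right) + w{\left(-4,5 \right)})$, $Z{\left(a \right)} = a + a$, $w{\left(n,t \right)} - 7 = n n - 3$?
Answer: $21025$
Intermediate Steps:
$w{\left(n,t \right)} = 4 + n^{2}$ ($w{\left(n,t \right)} = 7 + \left(n n - 3\right) = 7 + \left(n^{2} - 3\right) = 7 + \left(-3 + n^{2}\right) = 4 + n^{2}$)
$Z{\left(a \right)} = 2 a$
$J{\left(G \right)} = 72 + 4 G$ ($J{\left(G \right)} = - 4 \left(- (\left(G + 2 \left(-1\right)\right) + \left(4 + \left(-4\right)^{2}\right))\right) = - 4 \left(- (\left(G - 2\right) + \left(4 + 16\right))\right) = - 4 \left(- (\left(-2 + G\right) + 20)\right) = - 4 \left(- (18 + G)\right) = - 4 \left(-18 - G\right) = 72 + 4 G$)
$\left(J{\left(-12 \right)} + U{\left(11 \right)}\right)^{2} = \left(\left(72 + 4 \left(-12\right)\right) + 11^{2}\right)^{2} = \left(\left(72 - 48\right) + 121\right)^{2} = \left(24 + 121\right)^{2} = 145^{2} = 21025$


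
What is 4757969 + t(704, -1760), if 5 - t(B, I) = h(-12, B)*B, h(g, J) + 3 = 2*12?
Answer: 4743190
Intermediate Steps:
h(g, J) = 21 (h(g, J) = -3 + 2*12 = -3 + 24 = 21)
t(B, I) = 5 - 21*B
4757969 + t(704, -1760) = 4757969 + (5 - 21*704) = 4757969 + (5 - 14784) = 4757969 - 14779 = 4743190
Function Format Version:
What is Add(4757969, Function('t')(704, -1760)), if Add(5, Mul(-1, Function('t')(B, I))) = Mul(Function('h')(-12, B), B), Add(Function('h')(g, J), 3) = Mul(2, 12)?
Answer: 4743190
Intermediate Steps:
Function('h')(g, J) = 21 (Function('h')(g, J) = Add(-3, Mul(2, 12)) = Add(-3, 24) = 21)
Function('t')(B, I) = Add(5, Mul(-21, B)) (Function('t')(B, I) = Add(5, Mul(-1, Mul(21, B))) = Add(5, Mul(-21, B)))
Add(4757969, Function('t')(704, -1760)) = Add(4757969, Add(5, Mul(-21, 704))) = Add(4757969, Add(5, -14784)) = Add(4757969, -14779) = 4743190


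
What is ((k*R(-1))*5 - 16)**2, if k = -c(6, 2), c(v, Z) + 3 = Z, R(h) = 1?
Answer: 121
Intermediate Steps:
c(v, Z) = -3 + Z
k = 1 (k = -(-3 + 2) = -1*(-1) = 1)
((k*R(-1))*5 - 16)**2 = ((1*1)*5 - 16)**2 = (1*5 - 16)**2 = (5 - 16)**2 = (-11)**2 = 121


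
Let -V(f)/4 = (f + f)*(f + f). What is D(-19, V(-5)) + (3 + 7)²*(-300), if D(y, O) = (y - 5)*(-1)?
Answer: -29976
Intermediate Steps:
V(f) = -16*f² (V(f) = -4*(f + f)*(f + f) = -4*2*f*2*f = -16*f²)
D(y, O) = 5 - y (D(y, O) = (-5 + y)*(-1) = 5 - y)
D(-19, V(-5)) + (3 + 7)²*(-300) = (5 - 1*(-19)) + (3 + 7)²*(-300) = (5 + 19) + 10²*(-300) = 24 + 100*(-300) = 24 - 30000 = -29976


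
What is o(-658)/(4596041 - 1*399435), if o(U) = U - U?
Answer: 0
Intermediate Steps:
o(U) = 0
o(-658)/(4596041 - 1*399435) = 0/(4596041 - 1*399435) = 0/(4596041 - 399435) = 0/4196606 = 0*(1/4196606) = 0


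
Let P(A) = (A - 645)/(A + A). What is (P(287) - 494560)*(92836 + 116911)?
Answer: -29771258248553/287 ≈ -1.0373e+11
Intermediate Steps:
P(A) = (-645 + A)/(2*A) (P(A) = (-645 + A)/((2*A)) = (-645 + A)*(1/(2*A)) = (-645 + A)/(2*A))
(P(287) - 494560)*(92836 + 116911) = ((1/2)*(-645 + 287)/287 - 494560)*(92836 + 116911) = ((1/2)*(1/287)*(-358) - 494560)*209747 = (-179/287 - 494560)*209747 = -141938899/287*209747 = -29771258248553/287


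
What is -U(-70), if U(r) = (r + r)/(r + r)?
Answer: -1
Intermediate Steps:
U(r) = 1 (U(r) = (2*r)/((2*r)) = (2*r)*(1/(2*r)) = 1)
-U(-70) = -1*1 = -1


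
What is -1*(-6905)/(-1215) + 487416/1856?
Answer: 14484869/56376 ≈ 256.93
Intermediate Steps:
-1*(-6905)/(-1215) + 487416/1856 = 6905*(-1/1215) + 487416*(1/1856) = -1381/243 + 60927/232 = 14484869/56376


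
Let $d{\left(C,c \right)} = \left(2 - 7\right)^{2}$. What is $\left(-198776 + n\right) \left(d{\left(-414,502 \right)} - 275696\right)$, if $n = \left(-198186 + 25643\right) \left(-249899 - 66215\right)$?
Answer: $-15035939652323546$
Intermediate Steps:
$d{\left(C,c \right)} = 25$ ($d{\left(C,c \right)} = \left(-5\right)^{2} = 25$)
$n = 54543257902$ ($n = \left(-172543\right) \left(-316114\right) = 54543257902$)
$\left(-198776 + n\right) \left(d{\left(-414,502 \right)} - 275696\right) = \left(-198776 + 54543257902\right) \left(25 - 275696\right) = 54543059126 \left(-275671\right) = -15035939652323546$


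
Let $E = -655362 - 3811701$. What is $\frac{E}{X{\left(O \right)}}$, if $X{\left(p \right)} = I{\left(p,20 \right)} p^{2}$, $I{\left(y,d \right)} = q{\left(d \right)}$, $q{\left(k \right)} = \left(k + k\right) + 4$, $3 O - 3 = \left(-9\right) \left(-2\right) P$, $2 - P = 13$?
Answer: $- \frac{4467063}{185900} \approx -24.029$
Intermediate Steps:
$P = -11$ ($P = 2 - 13 = -11$)
$O = -65$ ($O = 1 + \frac{\left(-9\right) \left(-2\right) \left(-11\right)}{3} = 1 + \frac{18 \left(-11\right)}{3} = 1 + \frac{1}{3} \left(-198\right) = 1 - 66 = -65$)
$E = -4467063$
$q{\left(k \right)} = 4 + 2 k$ ($q{\left(k \right)} = 2 k + 4 = 4 + 2 k$)
$I{\left(y,d \right)} = 4 + 2 d$
$X{\left(p \right)} = 44 p^{2}$ ($X{\left(p \right)} = \left(4 + 2 \cdot 20\right) p^{2} = \left(4 + 40\right) p^{2} = 44 p^{2}$)
$\frac{E}{X{\left(O \right)}} = - \frac{4467063}{44 \left(-65\right)^{2}} = - \frac{4467063}{44 \cdot 4225} = - \frac{4467063}{185900}$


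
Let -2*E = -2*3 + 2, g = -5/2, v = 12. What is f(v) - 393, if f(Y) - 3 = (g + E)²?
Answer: -1559/4 ≈ -389.75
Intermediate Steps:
g = -5/2 (g = -5*½ = -5/2 ≈ -2.5000)
E = 2 (E = -(-2*3 + 2)/2 = -(-6 + 2)/2 = -½*(-4) = 2)
f(Y) = 13/4 (f(Y) = 3 + (-5/2 + 2)² = 3 + (-½)² = 3 + ¼ = 13/4)
f(v) - 393 = 13/4 - 393 = -1559/4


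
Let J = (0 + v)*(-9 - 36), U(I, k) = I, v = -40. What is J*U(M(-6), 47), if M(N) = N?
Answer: -10800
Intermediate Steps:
J = 1800 (J = (0 - 40)*(-9 - 36) = -40*(-45) = 1800)
J*U(M(-6), 47) = 1800*(-6) = -10800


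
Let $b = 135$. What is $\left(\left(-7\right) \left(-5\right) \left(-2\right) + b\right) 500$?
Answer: $32500$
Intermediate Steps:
$\left(\left(-7\right) \left(-5\right) \left(-2\right) + b\right) 500 = \left(\left(-7\right) \left(-5\right) \left(-2\right) + 135\right) 500 = \left(35 \left(-2\right) + 135\right) 500 = \left(-70 + 135\right) 500 = 65 \cdot 500 = 32500$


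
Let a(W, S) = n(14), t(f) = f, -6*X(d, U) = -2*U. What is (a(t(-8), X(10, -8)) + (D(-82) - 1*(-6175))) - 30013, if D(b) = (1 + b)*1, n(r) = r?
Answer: -23905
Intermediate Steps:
X(d, U) = U/3 (X(d, U) = -(-1)*U/3 = U/3)
D(b) = 1 + b
a(W, S) = 14
(a(t(-8), X(10, -8)) + (D(-82) - 1*(-6175))) - 30013 = (14 + ((1 - 82) - 1*(-6175))) - 30013 = (14 + (-81 + 6175)) - 30013 = (14 + 6094) - 30013 = 6108 - 30013 = -23905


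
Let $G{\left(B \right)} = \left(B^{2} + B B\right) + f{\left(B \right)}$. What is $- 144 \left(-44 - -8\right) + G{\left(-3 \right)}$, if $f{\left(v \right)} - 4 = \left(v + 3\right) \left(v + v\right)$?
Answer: $5206$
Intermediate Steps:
$f{\left(v \right)} = 4 + 2 v \left(3 + v\right)$ ($f{\left(v \right)} = 4 + \left(v + 3\right) \left(v + v\right) = 4 + \left(3 + v\right) 2 v = 4 + 2 v \left(3 + v\right)$)
$G{\left(B \right)} = 4 + 4 B^{2} + 6 B$ ($G{\left(B \right)} = \left(B^{2} + B B\right) + \left(4 + 2 B^{2} + 6 B\right) = \left(B^{2} + B^{2}\right) + \left(4 + 2 B^{2} + 6 B\right) = 2 B^{2} + \left(4 + 2 B^{2} + 6 B\right) = 4 + 4 B^{2} + 6 B$)
$- 144 \left(-44 - -8\right) + G{\left(-3 \right)} = - 144 \left(-44 - -8\right) + \left(4 + 4 \left(-3\right)^{2} + 6 \left(-3\right)\right) = - 144 \left(-44 + 8\right) + \left(4 + 4 \cdot 9 - 18\right) = \left(-144\right) \left(-36\right) + \left(4 + 36 - 18\right) = 5184 + 22 = 5206$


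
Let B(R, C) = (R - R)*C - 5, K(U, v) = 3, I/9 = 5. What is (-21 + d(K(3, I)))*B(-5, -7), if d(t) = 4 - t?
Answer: 100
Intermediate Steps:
I = 45 (I = 9*5 = 45)
B(R, C) = -5 (B(R, C) = 0*C - 5 = 0 - 5 = -5)
(-21 + d(K(3, I)))*B(-5, -7) = (-21 + (4 - 1*3))*(-5) = (-21 + (4 - 3))*(-5) = (-21 + 1)*(-5) = -20*(-5) = 100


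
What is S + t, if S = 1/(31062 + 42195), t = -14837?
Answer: -1086914108/73257 ≈ -14837.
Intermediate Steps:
S = 1/73257 ≈ 1.3651e-5
S + t = 1/73257 - 14837 = -1086914108/73257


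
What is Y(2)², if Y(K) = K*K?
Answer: 16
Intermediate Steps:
Y(K) = K²
Y(2)² = (2²)² = 4² = 16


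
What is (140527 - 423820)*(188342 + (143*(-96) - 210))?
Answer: -49407432372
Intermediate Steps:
(140527 - 423820)*(188342 + (143*(-96) - 210)) = -283293*(188342 + (-13728 - 210)) = -283293*(188342 - 13938) = -283293*174404 = -49407432372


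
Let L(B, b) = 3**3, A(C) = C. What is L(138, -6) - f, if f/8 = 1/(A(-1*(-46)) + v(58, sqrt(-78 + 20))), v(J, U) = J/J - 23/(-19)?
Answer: 6145/229 ≈ 26.834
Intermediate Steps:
v(J, U) = 42/19 (v(J, U) = 1 - 23*(-1/19) = 1 + 23/19 = 42/19)
L(B, b) = 27
f = 38/229 (f = 8/(-1*(-46) + 42/19) = 8/(46 + 42/19) = 8/(916/19) = 8*(19/916) = 38/229 ≈ 0.16594)
L(138, -6) - f = 27 - 1*38/229 = 27 - 38/229 = 6145/229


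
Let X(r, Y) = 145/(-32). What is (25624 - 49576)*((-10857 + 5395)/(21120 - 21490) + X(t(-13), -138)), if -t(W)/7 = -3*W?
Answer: -90668799/370 ≈ -2.4505e+5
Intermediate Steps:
t(W) = 21*W (t(W) = -(-21)*W = 21*W)
X(r, Y) = -145/32 (X(r, Y) = 145*(-1/32) = -145/32)
(25624 - 49576)*((-10857 + 5395)/(21120 - 21490) + X(t(-13), -138)) = (25624 - 49576)*((-10857 + 5395)/(21120 - 21490) - 145/32) = -23952*(-5462/(-370) - 145/32) = -23952*(-5462*(-1/370) - 145/32) = -23952*(2731/185 - 145/32) = -23952*60567/5920 = -90668799/370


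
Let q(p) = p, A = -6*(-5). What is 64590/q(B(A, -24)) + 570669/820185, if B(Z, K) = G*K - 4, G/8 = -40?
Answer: 9559367399/1049290010 ≈ 9.1103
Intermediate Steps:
G = -320 (G = 8*(-40) = -320)
A = 30
B(Z, K) = -4 - 320*K (B(Z, K) = -320*K - 4 = -4 - 320*K)
64590/q(B(A, -24)) + 570669/820185 = 64590/(-4 - 320*(-24)) + 570669/820185 = 64590/(-4 + 7680) + 570669*(1/820185) = 64590/7676 + 190223/273395 = 64590*(1/7676) + 190223/273395 = 32295/3838 + 190223/273395 = 9559367399/1049290010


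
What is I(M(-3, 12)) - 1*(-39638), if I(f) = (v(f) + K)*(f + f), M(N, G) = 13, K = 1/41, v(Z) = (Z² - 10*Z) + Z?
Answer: 1680616/41 ≈ 40991.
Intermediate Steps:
v(Z) = Z² - 9*Z
K = 1/41 ≈ 0.024390
I(f) = 2*f*(1/41 + f*(-9 + f)) (I(f) = (f*(-9 + f) + 1/41)*(f + f) = (1/41 + f*(-9 + f))*(2*f) = 2*f*(1/41 + f*(-9 + f)))
I(M(-3, 12)) - 1*(-39638) = (2/41)*13*(1 + 41*13*(-9 + 13)) - 1*(-39638) = (2/41)*13*(1 + 41*13*4) + 39638 = (2/41)*13*(1 + 2132) + 39638 = (2/41)*13*2133 + 39638 = 55458/41 + 39638 = 1680616/41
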